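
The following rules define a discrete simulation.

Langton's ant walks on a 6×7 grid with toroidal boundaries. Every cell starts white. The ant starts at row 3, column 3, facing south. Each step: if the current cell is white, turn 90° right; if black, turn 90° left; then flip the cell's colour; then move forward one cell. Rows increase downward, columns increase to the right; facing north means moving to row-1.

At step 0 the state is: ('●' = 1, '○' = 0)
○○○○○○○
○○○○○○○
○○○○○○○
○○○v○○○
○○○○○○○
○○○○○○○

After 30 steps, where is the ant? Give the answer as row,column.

2,4

[0] ○○○○○○○
○○○○○○○
○○○○○○○
○○○v○○○
○○○○○○○
○○○○○○○
[1] ○○○○○○○
○○○○○○○
○○○○○○○
○○<●○○○
○○○○○○○
○○○○○○○
[2] ○○○○○○○
○○○○○○○
○○^○○○○
○○●●○○○
○○○○○○○
○○○○○○○
[3] ○○○○○○○
○○○○○○○
○○●>○○○
○○●●○○○
○○○○○○○
○○○○○○○
[4] ○○○○○○○
○○○○○○○
○○●●○○○
○○●v○○○
○○○○○○○
○○○○○○○
[5] ○○○○○○○
○○○○○○○
○○●●○○○
○○●○>○○
○○○○○○○
○○○○○○○
[6] ○○○○○○○
○○○○○○○
○○●●○○○
○○●○●○○
○○○○v○○
○○○○○○○
[7] ○○○○○○○
○○○○○○○
○○●●○○○
○○●○●○○
○○○<●○○
○○○○○○○
[8] ○○○○○○○
○○○○○○○
○○●●○○○
○○●^●○○
○○○●●○○
○○○○○○○
[9] ○○○○○○○
○○○○○○○
○○●●○○○
○○●●>○○
○○○●●○○
○○○○○○○
[10] ○○○○○○○
○○○○○○○
○○●●^○○
○○●●○○○
○○○●●○○
○○○○○○○
[11] ○○○○○○○
○○○○○○○
○○●●●>○
○○●●○○○
○○○●●○○
○○○○○○○
[12] ○○○○○○○
○○○○○○○
○○●●●●○
○○●●○v○
○○○●●○○
○○○○○○○
[13] ○○○○○○○
○○○○○○○
○○●●●●○
○○●●<●○
○○○●●○○
○○○○○○○
[14] ○○○○○○○
○○○○○○○
○○●●^●○
○○●●●●○
○○○●●○○
○○○○○○○
[15] ○○○○○○○
○○○○○○○
○○●<○●○
○○●●●●○
○○○●●○○
○○○○○○○
[16] ○○○○○○○
○○○○○○○
○○●○○●○
○○●v●●○
○○○●●○○
○○○○○○○
[17] ○○○○○○○
○○○○○○○
○○●○○●○
○○●○>●○
○○○●●○○
○○○○○○○
[18] ○○○○○○○
○○○○○○○
○○●○^●○
○○●○○●○
○○○●●○○
○○○○○○○
[19] ○○○○○○○
○○○○○○○
○○●○●>○
○○●○○●○
○○○●●○○
○○○○○○○
[20] ○○○○○○○
○○○○○^○
○○●○●○○
○○●○○●○
○○○●●○○
○○○○○○○
[21] ○○○○○○○
○○○○○●>
○○●○●○○
○○●○○●○
○○○●●○○
○○○○○○○
[22] ○○○○○○○
○○○○○●●
○○●○●○v
○○●○○●○
○○○●●○○
○○○○○○○
[23] ○○○○○○○
○○○○○●●
○○●○●<●
○○●○○●○
○○○●●○○
○○○○○○○
[24] ○○○○○○○
○○○○○^●
○○●○●●●
○○●○○●○
○○○●●○○
○○○○○○○
[25] ○○○○○○○
○○○○<○●
○○●○●●●
○○●○○●○
○○○●●○○
○○○○○○○
[26] ○○○○^○○
○○○○●○●
○○●○●●●
○○●○○●○
○○○●●○○
○○○○○○○
[27] ○○○○●>○
○○○○●○●
○○●○●●●
○○●○○●○
○○○●●○○
○○○○○○○
[28] ○○○○●●○
○○○○●v●
○○●○●●●
○○●○○●○
○○○●●○○
○○○○○○○
[29] ○○○○●●○
○○○○<●●
○○●○●●●
○○●○○●○
○○○●●○○
○○○○○○○
[30] ○○○○●●○
○○○○○●●
○○●○v●●
○○●○○●○
○○○●●○○
○○○○○○○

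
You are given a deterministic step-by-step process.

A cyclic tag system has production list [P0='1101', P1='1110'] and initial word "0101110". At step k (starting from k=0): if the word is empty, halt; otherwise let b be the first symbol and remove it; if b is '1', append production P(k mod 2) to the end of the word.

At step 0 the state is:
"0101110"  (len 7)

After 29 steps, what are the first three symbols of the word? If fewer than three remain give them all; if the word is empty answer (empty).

t=0: "0101110"  (len 7)
t=1: "101110"  (len 6)
t=2: "011101110"  (len 9)
t=3: "11101110"  (len 8)
t=4: "11011101110"  (len 11)
t=5: "10111011101101"  (len 14)
t=6: "01110111011011110"  (len 17)
t=7: "1110111011011110"  (len 16)
t=8: "1101110110111101110"  (len 19)
t=9: "1011101101111011101101"  (len 22)
t=10: "0111011011110111011011110"  (len 25)
t=11: "111011011110111011011110"  (len 24)
t=12: "110110111101110110111101110"  (len 27)
t=13: "101101111011101101111011101101"  (len 30)
t=14: "011011110111011011110111011011110"  (len 33)
t=15: "11011110111011011110111011011110"  (len 32)
t=16: "10111101110110111101110110111101110"  (len 35)
t=17: "01111011101101111011101101111011101101"  (len 38)
t=18: "1111011101101111011101101111011101101"  (len 37)
t=19: "1110111011011110111011011110111011011101"  (len 40)
t=20: "1101110110111101110110111101110110111011110"  (len 43)
t=21: "1011101101111011101101111011101101110111101101"  (len 46)
t=22: "0111011011110111011011110111011011101111011011110"  (len 49)
t=23: "111011011110111011011110111011011101111011011110"  (len 48)
t=24: "110110111101110110111101110110111011110110111101110"  (len 51)
t=25: "101101111011101101111011101101110111101101111011101101"  (len 54)
t=26: "011011110111011011110111011011101111011011110111011011110"  (len 57)
t=27: "11011110111011011110111011011101111011011110111011011110"  (len 56)
t=28: "10111101110110111101110110111011110110111101110110111101110"  (len 59)
t=29: "01111011101101111011101101110111101101111011101101111011101101"  (len 62)

011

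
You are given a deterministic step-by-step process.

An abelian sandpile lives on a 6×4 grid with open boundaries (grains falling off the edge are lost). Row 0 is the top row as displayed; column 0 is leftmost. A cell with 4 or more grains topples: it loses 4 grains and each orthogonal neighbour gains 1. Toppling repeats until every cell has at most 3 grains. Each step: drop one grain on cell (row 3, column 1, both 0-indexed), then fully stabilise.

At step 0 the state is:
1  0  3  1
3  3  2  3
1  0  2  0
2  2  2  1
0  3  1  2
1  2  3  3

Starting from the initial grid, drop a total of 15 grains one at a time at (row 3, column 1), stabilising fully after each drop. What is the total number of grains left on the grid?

42

step 0: 1  0  3  1
3  3  2  3
1  0  2  0
2  2  2  1
0  3  1  2
1  2  3  3
step 1: 1  0  3  1
3  3  2  3
1  0  2  0
2  3  2  1
0  3  1  2
1  2  3  3
step 2: 1  0  3  1
3  3  2  3
1  1  2  0
3  1  3  1
1  0  2  2
1  3  3  3
step 3: 1  0  3  1
3  3  2  3
1  1  2  0
3  2  3  1
1  0  2  2
1  3  3  3
step 4: 1  0  3  1
3  3  2  3
1  1  2  0
3  3  3  1
1  0  2  2
1  3  3  3
step 5: 1  0  3  1
3  3  2  3
2  2  3  0
0  2  0  2
2  1  3  2
1  3  3  3
step 6: 1  0  3  1
3  3  2  3
2  2  3  0
0  3  0  2
2  1  3  2
1  3  3  3
step 7: 1  0  3  1
3  3  2  3
2  3  3  0
1  0  1  2
2  2  3  2
1  3  3  3
step 8: 1  0  3  1
3  3  2  3
2  3  3  0
1  1  1  2
2  2  3  2
1  3  3  3
step 9: 1  0  3  1
3  3  2  3
2  3  3  0
1  2  1  2
2  2  3  2
1  3  3  3
step 10: 1  0  3  1
3  3  2  3
2  3  3  0
1  3  1  2
2  2  3  2
1  3  3  3
step 11: 2  2  0  3
1  2  2  0
0  3  1  2
3  1  3  2
2  3  3  2
1  3  3  3
step 12: 2  2  0  3
1  2  2  0
0  3  1  2
3  2  3  2
2  3  3  2
1  3  3  3
step 13: 2  2  0  3
1  2  2  0
0  3  1  2
3  3  3  2
2  3  3  2
1  3  3  3
step 14: 2  2  0  3
1  3  3  1
2  2  1  0
2  2  1  2
1  1  1  2
3  2  3  1
step 15: 2  2  0  3
1  3  3  1
2  2  1  0
2  3  1  2
1  1  1  2
3  2  3  1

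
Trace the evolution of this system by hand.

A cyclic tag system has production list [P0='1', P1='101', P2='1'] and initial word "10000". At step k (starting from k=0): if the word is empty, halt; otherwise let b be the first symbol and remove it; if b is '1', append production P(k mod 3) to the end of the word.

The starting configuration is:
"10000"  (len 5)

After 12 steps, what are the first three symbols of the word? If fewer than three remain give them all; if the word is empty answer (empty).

t=0: "10000"  (len 5)
t=1: "00001"  (len 5)
t=2: "0001"  (len 4)
t=3: "001"  (len 3)
t=4: "01"  (len 2)
t=5: "1"  (len 1)
t=6: "1"  (len 1)
t=7: "1"  (len 1)
t=8: "101"  (len 3)
t=9: "011"  (len 3)
t=10: "11"  (len 2)
t=11: "1101"  (len 4)
t=12: "1011"  (len 4)

101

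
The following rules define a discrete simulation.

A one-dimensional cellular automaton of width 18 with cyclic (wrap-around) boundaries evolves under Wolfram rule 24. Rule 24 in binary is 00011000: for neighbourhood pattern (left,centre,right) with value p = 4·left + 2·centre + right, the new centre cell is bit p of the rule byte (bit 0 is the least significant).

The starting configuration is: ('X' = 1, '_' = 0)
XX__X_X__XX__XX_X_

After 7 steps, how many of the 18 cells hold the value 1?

[0] XX__X_X__XX__XX_X_
[1] X_X____X_X_X_X____
[2] ___X__________X___
[3] ____X__________X__
[4] _____X__________X_
[5] ______X__________X
[6] X______X__________
[7] _X______X_________

2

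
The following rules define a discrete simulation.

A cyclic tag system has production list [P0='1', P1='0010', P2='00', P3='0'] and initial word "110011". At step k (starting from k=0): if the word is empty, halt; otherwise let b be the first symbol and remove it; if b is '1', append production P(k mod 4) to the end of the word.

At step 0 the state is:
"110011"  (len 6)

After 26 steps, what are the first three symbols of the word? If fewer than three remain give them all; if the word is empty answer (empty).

001

gen 0: "110011"  (len 6)
gen 1: "100111"  (len 6)
gen 2: "001110010"  (len 9)
gen 3: "01110010"  (len 8)
gen 4: "1110010"  (len 7)
gen 5: "1100101"  (len 7)
gen 6: "1001010010"  (len 10)
gen 7: "00101001000"  (len 11)
gen 8: "0101001000"  (len 10)
gen 9: "101001000"  (len 9)
gen 10: "010010000010"  (len 12)
gen 11: "10010000010"  (len 11)
gen 12: "00100000100"  (len 11)
gen 13: "0100000100"  (len 10)
gen 14: "100000100"  (len 9)
gen 15: "0000010000"  (len 10)
gen 16: "000010000"  (len 9)
gen 17: "00010000"  (len 8)
gen 18: "0010000"  (len 7)
gen 19: "010000"  (len 6)
gen 20: "10000"  (len 5)
gen 21: "00001"  (len 5)
gen 22: "0001"  (len 4)
gen 23: "001"  (len 3)
gen 24: "01"  (len 2)
gen 25: "1"  (len 1)
gen 26: "0010"  (len 4)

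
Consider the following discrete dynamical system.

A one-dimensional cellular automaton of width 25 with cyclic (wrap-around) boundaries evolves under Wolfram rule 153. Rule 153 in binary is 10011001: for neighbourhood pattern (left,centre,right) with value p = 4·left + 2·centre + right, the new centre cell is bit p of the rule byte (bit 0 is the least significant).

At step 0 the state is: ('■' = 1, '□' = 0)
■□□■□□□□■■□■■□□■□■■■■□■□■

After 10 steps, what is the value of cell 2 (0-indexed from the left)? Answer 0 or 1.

0

gen 0: ■□□■□□□□■■□■■□□■□■■■■□■□■
gen 1: □■□□■■■□■□□■□■□□□■■■□□□□■
gen 2: □□■□■■□□□■□□□□■■□■■□■■■□□
gen 3: ■□□□■□■■□□■■■□■□□■□□■■□■■
gen 4: □■■□□□■□■□■■□□□■□□■□■□□■■
gen 5: □■□■■□□□□□■□■■□□■□□□□■□■□
gen 6: □□□■□■■■■□□□■□■□□■■■□□□□■
gen 7: ■■□□□■■■□■■□□□□■□■■□■■■□□
gen 8: ■□■■□■■□□■□■■■□□□■□□■■□■□
gen 9: □□■□□■□■□□□■■□■■□□■□■□□□□
gen 10: ■□□■□□□□■■□■□□■□■□□□□■■■■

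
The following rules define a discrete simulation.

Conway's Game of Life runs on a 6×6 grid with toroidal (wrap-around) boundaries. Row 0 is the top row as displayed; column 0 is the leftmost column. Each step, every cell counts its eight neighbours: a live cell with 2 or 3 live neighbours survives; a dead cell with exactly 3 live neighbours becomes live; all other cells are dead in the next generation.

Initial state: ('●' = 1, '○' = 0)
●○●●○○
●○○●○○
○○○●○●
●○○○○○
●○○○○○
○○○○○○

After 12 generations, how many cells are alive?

6

step 0: ●○●●○○
●○○●○○
○○○●○●
●○○○○○
●○○○○○
○○○○○○
step 1: ○●●●○○
●●○●○●
●○○○●●
●○○○○●
○○○○○○
○●○○○○
step 2: ○○○●●○
○○○●○○
○○○○○○
●○○○●○
●○○○○○
○●○○○○
step 3: ○○●●●○
○○○●●○
○○○○○○
○○○○○●
●●○○○●
○○○○○○
step 4: ○○●○●○
○○●○●○
○○○○●○
○○○○○●
●○○○○●
●●●●●●
step 5: ●○○○○○
○○○○●●
○○○●●●
●○○○●●
○○●●○○
○○●○○○
step 6: ○○○○○●
●○○●○○
○○○●○○
●○●○○○
○●●●●●
○●●●○○
step 7: ●●○●●○
○○○○●○
○●●●○○
●○○○○●
○○○○●●
○●○○○●
step 8: ●●●●●○
●○○○●●
●●●●●●
●●●●○●
○○○○●○
○●●●○○
step 9: ○○○○○○
○○○○○○
○○○○○○
○○○○○○
○○○○●●
●○○○○●
step 10: ○○○○○○
○○○○○○
○○○○○○
○○○○○○
●○○○●●
●○○○●●
step 11: ○○○○○●
○○○○○○
○○○○○○
○○○○○●
●○○○●○
●○○○●○
step 12: ○○○○○●
○○○○○○
○○○○○○
○○○○○●
●○○○●○
●○○○●○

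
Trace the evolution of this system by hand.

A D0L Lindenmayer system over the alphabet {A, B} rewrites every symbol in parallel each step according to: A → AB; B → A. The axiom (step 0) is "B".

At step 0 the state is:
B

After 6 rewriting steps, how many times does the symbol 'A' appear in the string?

step 0: B
step 1: A
step 2: AB
step 3: ABA
step 4: ABAAB
step 5: ABAABABA
step 6: ABAABABAABAAB

8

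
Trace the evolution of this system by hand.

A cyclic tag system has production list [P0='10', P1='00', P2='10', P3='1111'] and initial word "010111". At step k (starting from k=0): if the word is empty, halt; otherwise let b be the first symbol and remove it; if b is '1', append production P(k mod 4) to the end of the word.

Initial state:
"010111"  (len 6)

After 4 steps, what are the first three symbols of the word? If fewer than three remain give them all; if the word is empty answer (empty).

110

[0] "010111"  (len 6)
[1] "10111"  (len 5)
[2] "011100"  (len 6)
[3] "11100"  (len 5)
[4] "11001111"  (len 8)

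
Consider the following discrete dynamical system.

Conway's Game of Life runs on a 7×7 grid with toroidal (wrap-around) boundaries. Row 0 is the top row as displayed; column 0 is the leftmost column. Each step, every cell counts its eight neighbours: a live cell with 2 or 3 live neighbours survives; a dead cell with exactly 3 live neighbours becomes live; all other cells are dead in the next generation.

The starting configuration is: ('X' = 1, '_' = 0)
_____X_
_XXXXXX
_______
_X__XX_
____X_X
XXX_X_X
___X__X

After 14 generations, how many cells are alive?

0) _____X_
_XXXXXX
_______
_X__XX_
____X_X
XXX_X_X
___X__X
1) X______
__XXXXX
XX____X
____XX_
__X_X_X
_XX_X_X
_XXXX_X
2) X______
__XXXX_
XXX____
_X_XX__
XXX_X_X
____X_X
____X_X
3) ______X
X_XXX_X
X____X_
____XXX
_XX_X_X
_X__X_X
X_____X
4) _X_X___
XX_XX__
XX_____
_X_XX__
_XX_X_X
_XXX__X
______X
5) _X_XX__
___XX__
_______
___XXX_
____X__
_X_X__X
_X_X___
6) _______
__XXX__
_____X_
___XXX_
__X____
X__XX__
_X_X___
7) ____X__
___XX__
__X__X_
___XXX_
__X__X_
_X_XX__
__XXX__
8) __X__X_
___XXX_
__X__X_
__XX_XX
__X__X_
_X___X_
__X__X_
9) __X__XX
__XX_XX
__X____
_XXX_XX
_XXX_X_
_XX_XXX
_XX_XXX
10) _______
_XXXXXX
X______
X____XX
_______
_______
_______
11) __XXXX_
XXXXXXX
__XX___
X_____X
______X
_______
_______
12) X______
X_____X
_______
X_____X
X_____X
_______
___XX__
13) X_____X
X_____X
_______
X_____X
X_____X
_______
_______
14) X_____X
X_____X
_______
X_____X
X_____X
_______
_______

8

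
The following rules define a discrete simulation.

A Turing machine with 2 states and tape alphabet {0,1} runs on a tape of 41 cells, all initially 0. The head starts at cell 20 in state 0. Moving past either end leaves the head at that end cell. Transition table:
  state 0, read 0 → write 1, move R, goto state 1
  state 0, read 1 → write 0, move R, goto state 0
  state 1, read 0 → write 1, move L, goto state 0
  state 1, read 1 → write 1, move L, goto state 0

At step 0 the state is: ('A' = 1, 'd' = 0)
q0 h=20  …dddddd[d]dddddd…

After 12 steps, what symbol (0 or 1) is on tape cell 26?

0

[0] q0 h=20  …dddddd[d]dddddd…
[1] q1 h=21  …dddddA[d]dddddd…
[2] q0 h=20  …dddddd[A]Addddd…
[3] q0 h=21  …dddddd[A]dddddd…
[4] q0 h=22  …dddddd[d]dddddd…
[5] q1 h=23  …dddddA[d]dddddd…
[6] q0 h=22  …dddddd[A]Addddd…
[7] q0 h=23  …dddddd[A]dddddd…
[8] q0 h=24  …dddddd[d]dddddd…
[9] q1 h=25  …dddddA[d]dddddd…
[10] q0 h=24  …dddddd[A]Addddd…
[11] q0 h=25  …dddddd[A]dddddd…
[12] q0 h=26  …dddddd[d]dddddd…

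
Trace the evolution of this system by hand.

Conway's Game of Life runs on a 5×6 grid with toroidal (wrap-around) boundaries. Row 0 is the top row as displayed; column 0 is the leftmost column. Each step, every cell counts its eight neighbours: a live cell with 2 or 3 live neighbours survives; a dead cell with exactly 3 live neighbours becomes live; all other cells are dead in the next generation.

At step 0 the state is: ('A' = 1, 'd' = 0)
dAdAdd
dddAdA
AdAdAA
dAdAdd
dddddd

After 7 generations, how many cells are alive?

gen 0: dAdAdd
dddAdA
AdAdAA
dAdAdd
dddddd
gen 1: ddAdAd
dAdAdA
AAAddA
AAAAAA
dddddd
gen 2: ddAAAd
dddAdA
dddddd
dddAAd
Addddd
gen 3: ddAAAA
ddAAdd
dddAdd
dddddd
ddAddA
gen 4: dAdddA
dddddd
ddAAdd
dddddd
ddAddA
gen 5: Addddd
ddAddd
dddddd
ddAAdd
Addddd
gen 6: dAdddd
dddddd
ddAAdd
dddddd
dAdddd
gen 7: dddddd
ddAddd
dddddd
ddAddd
dddddd

2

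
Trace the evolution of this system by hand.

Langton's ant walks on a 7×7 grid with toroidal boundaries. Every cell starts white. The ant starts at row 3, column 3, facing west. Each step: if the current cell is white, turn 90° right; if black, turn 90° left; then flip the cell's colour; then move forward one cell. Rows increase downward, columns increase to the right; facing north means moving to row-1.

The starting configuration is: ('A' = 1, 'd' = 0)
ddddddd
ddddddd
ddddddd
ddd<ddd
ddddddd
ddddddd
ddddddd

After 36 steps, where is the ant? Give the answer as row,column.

3,0

[0] ddddddd
ddddddd
ddddddd
ddd<ddd
ddddddd
ddddddd
ddddddd
[1] ddddddd
ddddddd
ddd^ddd
dddAddd
ddddddd
ddddddd
ddddddd
[2] ddddddd
ddddddd
dddA>dd
dddAddd
ddddddd
ddddddd
ddddddd
[3] ddddddd
ddddddd
dddAAdd
dddAvdd
ddddddd
ddddddd
ddddddd
[4] ddddddd
ddddddd
dddAAdd
ddd<Add
ddddddd
ddddddd
ddddddd
[5] ddddddd
ddddddd
dddAAdd
ddddAdd
dddvddd
ddddddd
ddddddd
[6] ddddddd
ddddddd
dddAAdd
ddddAdd
dd<Addd
ddddddd
ddddddd
[7] ddddddd
ddddddd
dddAAdd
dd^dAdd
ddAAddd
ddddddd
ddddddd
[8] ddddddd
ddddddd
dddAAdd
ddA>Add
ddAAddd
ddddddd
ddddddd
[9] ddddddd
ddddddd
dddAAdd
ddAAAdd
ddAvddd
ddddddd
ddddddd
[10] ddddddd
ddddddd
dddAAdd
ddAAAdd
ddAd>dd
ddddddd
ddddddd
[11] ddddddd
ddddddd
dddAAdd
ddAAAdd
ddAdAdd
ddddvdd
ddddddd
[12] ddddddd
ddddddd
dddAAdd
ddAAAdd
ddAdAdd
ddd<Add
ddddddd
[13] ddddddd
ddddddd
dddAAdd
ddAAAdd
ddA^Add
dddAAdd
ddddddd
[14] ddddddd
ddddddd
dddAAdd
ddAAAdd
ddAA>dd
dddAAdd
ddddddd
[15] ddddddd
ddddddd
dddAAdd
ddAA^dd
ddAAddd
dddAAdd
ddddddd
[16] ddddddd
ddddddd
dddAAdd
ddA<ddd
ddAAddd
dddAAdd
ddddddd
[17] ddddddd
ddddddd
dddAAdd
ddAdddd
ddAvddd
dddAAdd
ddddddd
[18] ddddddd
ddddddd
dddAAdd
ddAdddd
ddAd>dd
dddAAdd
ddddddd
[19] ddddddd
ddddddd
dddAAdd
ddAdddd
ddAdAdd
dddAvdd
ddddddd
[20] ddddddd
ddddddd
dddAAdd
ddAdddd
ddAdAdd
dddAd>d
ddddddd
[21] ddddddd
ddddddd
dddAAdd
ddAdddd
ddAdAdd
dddAdAd
dddddvd
[22] ddddddd
ddddddd
dddAAdd
ddAdddd
ddAdAdd
dddAdAd
dddd<Ad
[23] ddddddd
ddddddd
dddAAdd
ddAdddd
ddAdAdd
dddA^Ad
ddddAAd
[24] ddddddd
ddddddd
dddAAdd
ddAdddd
ddAdAdd
dddAA>d
ddddAAd
[25] ddddddd
ddddddd
dddAAdd
ddAdddd
ddAdA^d
dddAAdd
ddddAAd
[26] ddddddd
ddddddd
dddAAdd
ddAdddd
ddAdAA>
dddAAdd
ddddAAd
[27] ddddddd
ddddddd
dddAAdd
ddAdddd
ddAdAAA
dddAAdv
ddddAAd
[28] ddddddd
ddddddd
dddAAdd
ddAdddd
ddAdAAA
dddAA<A
ddddAAd
[29] ddddddd
ddddddd
dddAAdd
ddAdddd
ddAdA^A
dddAAAA
ddddAAd
[30] ddddddd
ddddddd
dddAAdd
ddAdddd
ddAd<dA
dddAAAA
ddddAAd
[31] ddddddd
ddddddd
dddAAdd
ddAdddd
ddAdddA
dddAvAA
ddddAAd
[32] ddddddd
ddddddd
dddAAdd
ddAdddd
ddAdddA
dddAd>A
ddddAAd
[33] ddddddd
ddddddd
dddAAdd
ddAdddd
ddAdd^A
dddAddA
ddddAAd
[34] ddddddd
ddddddd
dddAAdd
ddAdddd
ddAddA>
dddAddA
ddddAAd
[35] ddddddd
ddddddd
dddAAdd
ddAddd^
ddAddAd
dddAddA
ddddAAd
[36] ddddddd
ddddddd
dddAAdd
>dAdddA
ddAddAd
dddAddA
ddddAAd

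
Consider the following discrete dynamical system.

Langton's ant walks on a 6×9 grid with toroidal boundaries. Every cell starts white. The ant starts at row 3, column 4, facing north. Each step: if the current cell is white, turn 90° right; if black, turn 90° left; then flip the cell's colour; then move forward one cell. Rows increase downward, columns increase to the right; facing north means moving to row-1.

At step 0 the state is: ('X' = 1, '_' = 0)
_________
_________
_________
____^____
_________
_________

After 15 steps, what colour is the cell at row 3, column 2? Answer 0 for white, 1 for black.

k=0  _________
_________
_________
____^____
_________
_________
k=1  _________
_________
_________
____X>___
_________
_________
k=2  _________
_________
_________
____XX___
_____v___
_________
k=3  _________
_________
_________
____XX___
____<X___
_________
k=4  _________
_________
_________
____^X___
____XX___
_________
k=5  _________
_________
_________
___<_X___
____XX___
_________
k=6  _________
_________
___^_____
___X_X___
____XX___
_________
k=7  _________
_________
___X>____
___X_X___
____XX___
_________
k=8  _________
_________
___XX____
___XvX___
____XX___
_________
k=9  _________
_________
___XX____
___<XX___
____XX___
_________
k=10  _________
_________
___XX____
____XX___
___vXX___
_________
k=11  _________
_________
___XX____
____XX___
__<XXX___
_________
k=12  _________
_________
___XX____
__^_XX___
__XXXX___
_________
k=13  _________
_________
___XX____
__X>XX___
__XXXX___
_________
k=14  _________
_________
___XX____
__XXXX___
__XvXX___
_________
k=15  _________
_________
___XX____
__XXXX___
__X_>X___
_________

1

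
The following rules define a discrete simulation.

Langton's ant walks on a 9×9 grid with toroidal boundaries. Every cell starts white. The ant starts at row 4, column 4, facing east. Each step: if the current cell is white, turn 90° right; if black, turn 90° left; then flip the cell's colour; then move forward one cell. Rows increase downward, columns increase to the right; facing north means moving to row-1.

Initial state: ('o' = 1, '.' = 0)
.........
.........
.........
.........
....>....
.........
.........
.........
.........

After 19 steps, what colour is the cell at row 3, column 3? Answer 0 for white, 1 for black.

1

gen 0: .........
.........
.........
.........
....>....
.........
.........
.........
.........
gen 1: .........
.........
.........
.........
....o....
....v....
.........
.........
.........
gen 2: .........
.........
.........
.........
....o....
...<o....
.........
.........
.........
gen 3: .........
.........
.........
.........
...^o....
...oo....
.........
.........
.........
gen 4: .........
.........
.........
.........
...o>....
...oo....
.........
.........
.........
gen 5: .........
.........
.........
....^....
...o.....
...oo....
.........
.........
.........
gen 6: .........
.........
.........
....o>...
...o.....
...oo....
.........
.........
.........
gen 7: .........
.........
.........
....oo...
...o.v...
...oo....
.........
.........
.........
gen 8: .........
.........
.........
....oo...
...o<o...
...oo....
.........
.........
.........
gen 9: .........
.........
.........
....^o...
...ooo...
...oo....
.........
.........
.........
gen 10: .........
.........
.........
...<.o...
...ooo...
...oo....
.........
.........
.........
gen 11: .........
.........
...^.....
...o.o...
...ooo...
...oo....
.........
.........
.........
gen 12: .........
.........
...o>....
...o.o...
...ooo...
...oo....
.........
.........
.........
gen 13: .........
.........
...oo....
...ovo...
...ooo...
...oo....
.........
.........
.........
gen 14: .........
.........
...oo....
...<oo...
...ooo...
...oo....
.........
.........
.........
gen 15: .........
.........
...oo....
....oo...
...voo...
...oo....
.........
.........
.........
gen 16: .........
.........
...oo....
....oo...
....>o...
...oo....
.........
.........
.........
gen 17: .........
.........
...oo....
....^o...
.....o...
...oo....
.........
.........
.........
gen 18: .........
.........
...oo....
...<.o...
.....o...
...oo....
.........
.........
.........
gen 19: .........
.........
...^o....
...o.o...
.....o...
...oo....
.........
.........
.........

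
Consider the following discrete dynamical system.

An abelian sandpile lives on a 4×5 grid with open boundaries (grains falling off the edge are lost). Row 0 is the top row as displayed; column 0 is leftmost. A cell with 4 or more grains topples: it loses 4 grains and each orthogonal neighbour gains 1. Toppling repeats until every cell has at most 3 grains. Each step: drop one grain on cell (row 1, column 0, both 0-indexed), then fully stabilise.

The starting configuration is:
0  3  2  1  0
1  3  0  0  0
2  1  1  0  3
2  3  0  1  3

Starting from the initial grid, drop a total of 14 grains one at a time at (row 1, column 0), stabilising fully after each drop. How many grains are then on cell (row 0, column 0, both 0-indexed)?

2

step 0: 0  3  2  1  0
1  3  0  0  0
2  1  1  0  3
2  3  0  1  3
step 1: 0  3  2  1  0
2  3  0  0  0
2  1  1  0  3
2  3  0  1  3
step 2: 0  3  2  1  0
3  3  0  0  0
2  1  1  0  3
2  3  0  1  3
step 3: 2  0  3  1  0
1  1  1  0  0
3  2  1  0  3
2  3  0  1  3
step 4: 2  0  3  1  0
2  1  1  0  0
3  2  1  0  3
2  3  0  1  3
step 5: 2  0  3  1  0
3  1  1  0  0
3  2  1  0  3
2  3  0  1  3
step 6: 3  0  3  1  0
1  2  1  0  0
0  3  1  0  3
3  3  0  1  3
step 7: 3  0  3  1  0
2  2  1  0  0
0  3  1  0  3
3  3  0  1  3
step 8: 3  0  3  1  0
3  2  1  0  0
0  3  1  0  3
3  3  0  1  3
step 9: 0  1  3  1  0
1  3  1  0  0
1  3  1  0  3
3  3  0  1  3
step 10: 0  1  3  1  0
2  3  1  0  0
1  3  1  0  3
3  3  0  1  3
step 11: 0  1  3  1  0
3  3  1  0  0
1  3  1  0  3
3  3  0  1  3
step 12: 1  2  3  1  0
2  1  2  0  0
0  2  2  0  3
1  1  1  1  3
step 13: 1  2  3  1  0
3  1  2  0  0
0  2  2  0  3
1  1  1  1  3
step 14: 2  2  3  1  0
0  2  2  0  0
1  2  2  0  3
1  1  1  1  3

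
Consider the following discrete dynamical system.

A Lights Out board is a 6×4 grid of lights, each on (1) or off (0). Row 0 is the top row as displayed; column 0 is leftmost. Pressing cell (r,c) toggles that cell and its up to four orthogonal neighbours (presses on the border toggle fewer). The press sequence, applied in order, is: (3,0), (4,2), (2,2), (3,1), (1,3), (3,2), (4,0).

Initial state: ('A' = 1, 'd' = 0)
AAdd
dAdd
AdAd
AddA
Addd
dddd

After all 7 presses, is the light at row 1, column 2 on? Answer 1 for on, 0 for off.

0

gen 0: AAdd
dAdd
AdAd
AddA
Addd
dddd
gen 1: AAdd
dAdd
ddAd
dAdA
dddd
dddd
gen 2: AAdd
dAdd
ddAd
dAAA
dAAA
ddAd
gen 3: AAdd
dAAd
dAdA
dAdA
dAAA
ddAd
gen 4: AAdd
dAAd
dddA
AdAA
ddAA
ddAd
gen 5: AAdA
dAdA
dddd
AdAA
ddAA
ddAd
gen 6: AAdA
dAdA
ddAd
AAdd
dddA
ddAd
gen 7: AAdA
dAdA
ddAd
dAdd
AAdA
AdAd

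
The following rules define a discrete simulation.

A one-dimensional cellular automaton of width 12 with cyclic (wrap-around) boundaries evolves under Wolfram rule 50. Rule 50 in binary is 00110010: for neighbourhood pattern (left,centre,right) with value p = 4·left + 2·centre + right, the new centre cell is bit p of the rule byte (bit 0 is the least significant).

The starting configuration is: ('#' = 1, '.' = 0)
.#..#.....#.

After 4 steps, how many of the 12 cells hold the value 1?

5

gen 0: .#..#.....#.
gen 1: #.##.#...#.#
gen 2: .#..#.#.#.#.
gen 3: #.##.#.#.#.#
gen 4: .#..#.#.#.#.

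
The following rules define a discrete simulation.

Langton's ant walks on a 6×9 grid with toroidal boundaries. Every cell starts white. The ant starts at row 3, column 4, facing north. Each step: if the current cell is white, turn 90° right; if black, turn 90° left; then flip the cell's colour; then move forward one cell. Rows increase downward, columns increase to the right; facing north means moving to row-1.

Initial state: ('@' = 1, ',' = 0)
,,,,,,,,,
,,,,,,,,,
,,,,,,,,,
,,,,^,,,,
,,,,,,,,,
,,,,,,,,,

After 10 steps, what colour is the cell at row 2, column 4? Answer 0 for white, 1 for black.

step 0: ,,,,,,,,,
,,,,,,,,,
,,,,,,,,,
,,,,^,,,,
,,,,,,,,,
,,,,,,,,,
step 1: ,,,,,,,,,
,,,,,,,,,
,,,,,,,,,
,,,,@>,,,
,,,,,,,,,
,,,,,,,,,
step 2: ,,,,,,,,,
,,,,,,,,,
,,,,,,,,,
,,,,@@,,,
,,,,,v,,,
,,,,,,,,,
step 3: ,,,,,,,,,
,,,,,,,,,
,,,,,,,,,
,,,,@@,,,
,,,,<@,,,
,,,,,,,,,
step 4: ,,,,,,,,,
,,,,,,,,,
,,,,,,,,,
,,,,^@,,,
,,,,@@,,,
,,,,,,,,,
step 5: ,,,,,,,,,
,,,,,,,,,
,,,,,,,,,
,,,<,@,,,
,,,,@@,,,
,,,,,,,,,
step 6: ,,,,,,,,,
,,,,,,,,,
,,,^,,,,,
,,,@,@,,,
,,,,@@,,,
,,,,,,,,,
step 7: ,,,,,,,,,
,,,,,,,,,
,,,@>,,,,
,,,@,@,,,
,,,,@@,,,
,,,,,,,,,
step 8: ,,,,,,,,,
,,,,,,,,,
,,,@@,,,,
,,,@v@,,,
,,,,@@,,,
,,,,,,,,,
step 9: ,,,,,,,,,
,,,,,,,,,
,,,@@,,,,
,,,<@@,,,
,,,,@@,,,
,,,,,,,,,
step 10: ,,,,,,,,,
,,,,,,,,,
,,,@@,,,,
,,,,@@,,,
,,,v@@,,,
,,,,,,,,,

1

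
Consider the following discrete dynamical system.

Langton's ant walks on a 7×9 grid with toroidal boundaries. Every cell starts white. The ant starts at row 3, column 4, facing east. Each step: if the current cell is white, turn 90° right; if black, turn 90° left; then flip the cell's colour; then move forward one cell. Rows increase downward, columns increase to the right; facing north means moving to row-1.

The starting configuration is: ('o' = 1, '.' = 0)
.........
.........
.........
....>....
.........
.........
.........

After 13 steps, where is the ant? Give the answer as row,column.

0) .........
.........
.........
....>....
.........
.........
.........
1) .........
.........
.........
....o....
....v....
.........
.........
2) .........
.........
.........
....o....
...<o....
.........
.........
3) .........
.........
.........
...^o....
...oo....
.........
.........
4) .........
.........
.........
...o>....
...oo....
.........
.........
5) .........
.........
....^....
...o.....
...oo....
.........
.........
6) .........
.........
....o>...
...o.....
...oo....
.........
.........
7) .........
.........
....oo...
...o.v...
...oo....
.........
.........
8) .........
.........
....oo...
...o<o...
...oo....
.........
.........
9) .........
.........
....^o...
...ooo...
...oo....
.........
.........
10) .........
.........
...<.o...
...ooo...
...oo....
.........
.........
11) .........
...^.....
...o.o...
...ooo...
...oo....
.........
.........
12) .........
...o>....
...o.o...
...ooo...
...oo....
.........
.........
13) .........
...oo....
...ovo...
...ooo...
...oo....
.........
.........

2,4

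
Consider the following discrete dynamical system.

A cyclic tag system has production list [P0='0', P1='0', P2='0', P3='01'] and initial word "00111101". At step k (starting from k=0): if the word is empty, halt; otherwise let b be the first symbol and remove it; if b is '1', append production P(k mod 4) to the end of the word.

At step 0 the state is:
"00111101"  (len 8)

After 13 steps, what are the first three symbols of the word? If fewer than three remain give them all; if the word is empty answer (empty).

k=0  "00111101"  (len 8)
k=1  "0111101"  (len 7)
k=2  "111101"  (len 6)
k=3  "111010"  (len 6)
k=4  "1101001"  (len 7)
k=5  "1010010"  (len 7)
k=6  "0100100"  (len 7)
k=7  "100100"  (len 6)
k=8  "0010001"  (len 7)
k=9  "010001"  (len 6)
k=10  "10001"  (len 5)
k=11  "00010"  (len 5)
k=12  "0010"  (len 4)
k=13  "010"  (len 3)

010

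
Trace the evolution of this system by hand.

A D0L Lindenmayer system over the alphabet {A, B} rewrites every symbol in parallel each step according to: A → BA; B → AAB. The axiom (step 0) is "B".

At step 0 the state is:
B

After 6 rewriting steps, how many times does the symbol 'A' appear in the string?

step 0: B
step 1: AAB
step 2: BABAAAB
step 3: AABBAAABBABABAAAB
step 4: BABAAABAABBABABAAABAABBAAABBAAABBABABAAAB
step 5: AABBAAABBABABAAABBABAAABAABBAAABBAAABBABABAAABBABAAABAABBABABAAABAABBABABAAABAABBAAABBAAABBABABAAAB
step 6: BABAAABAABBABABAAABAABBAAABBAAABBABABAAABAABBAAABBABABAAAB…BAAABBABAAABAABBABABAAABAABBABABAAABAABBAAABBAAABBABABAAAB  (len 239)

140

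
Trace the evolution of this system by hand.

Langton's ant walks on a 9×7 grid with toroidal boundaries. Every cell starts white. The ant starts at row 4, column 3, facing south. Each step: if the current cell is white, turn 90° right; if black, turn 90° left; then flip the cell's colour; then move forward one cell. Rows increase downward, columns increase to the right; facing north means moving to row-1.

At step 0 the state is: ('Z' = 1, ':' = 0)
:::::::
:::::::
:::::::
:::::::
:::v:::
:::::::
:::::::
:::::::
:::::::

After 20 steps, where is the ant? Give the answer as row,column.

2,5

gen 0: :::::::
:::::::
:::::::
:::::::
:::v:::
:::::::
:::::::
:::::::
:::::::
gen 1: :::::::
:::::::
:::::::
:::::::
::<Z:::
:::::::
:::::::
:::::::
:::::::
gen 2: :::::::
:::::::
:::::::
::^::::
::ZZ:::
:::::::
:::::::
:::::::
:::::::
gen 3: :::::::
:::::::
:::::::
::Z>:::
::ZZ:::
:::::::
:::::::
:::::::
:::::::
gen 4: :::::::
:::::::
:::::::
::ZZ:::
::Zv:::
:::::::
:::::::
:::::::
:::::::
gen 5: :::::::
:::::::
:::::::
::ZZ:::
::Z:>::
:::::::
:::::::
:::::::
:::::::
gen 6: :::::::
:::::::
:::::::
::ZZ:::
::Z:Z::
::::v::
:::::::
:::::::
:::::::
gen 7: :::::::
:::::::
:::::::
::ZZ:::
::Z:Z::
:::<Z::
:::::::
:::::::
:::::::
gen 8: :::::::
:::::::
:::::::
::ZZ:::
::Z^Z::
:::ZZ::
:::::::
:::::::
:::::::
gen 9: :::::::
:::::::
:::::::
::ZZ:::
::ZZ>::
:::ZZ::
:::::::
:::::::
:::::::
gen 10: :::::::
:::::::
:::::::
::ZZ^::
::ZZ:::
:::ZZ::
:::::::
:::::::
:::::::
gen 11: :::::::
:::::::
:::::::
::ZZZ>:
::ZZ:::
:::ZZ::
:::::::
:::::::
:::::::
gen 12: :::::::
:::::::
:::::::
::ZZZZ:
::ZZ:v:
:::ZZ::
:::::::
:::::::
:::::::
gen 13: :::::::
:::::::
:::::::
::ZZZZ:
::ZZ<Z:
:::ZZ::
:::::::
:::::::
:::::::
gen 14: :::::::
:::::::
:::::::
::ZZ^Z:
::ZZZZ:
:::ZZ::
:::::::
:::::::
:::::::
gen 15: :::::::
:::::::
:::::::
::Z<:Z:
::ZZZZ:
:::ZZ::
:::::::
:::::::
:::::::
gen 16: :::::::
:::::::
:::::::
::Z::Z:
::ZvZZ:
:::ZZ::
:::::::
:::::::
:::::::
gen 17: :::::::
:::::::
:::::::
::Z::Z:
::Z:>Z:
:::ZZ::
:::::::
:::::::
:::::::
gen 18: :::::::
:::::::
:::::::
::Z:^Z:
::Z::Z:
:::ZZ::
:::::::
:::::::
:::::::
gen 19: :::::::
:::::::
:::::::
::Z:Z>:
::Z::Z:
:::ZZ::
:::::::
:::::::
:::::::
gen 20: :::::::
:::::::
:::::^:
::Z:Z::
::Z::Z:
:::ZZ::
:::::::
:::::::
:::::::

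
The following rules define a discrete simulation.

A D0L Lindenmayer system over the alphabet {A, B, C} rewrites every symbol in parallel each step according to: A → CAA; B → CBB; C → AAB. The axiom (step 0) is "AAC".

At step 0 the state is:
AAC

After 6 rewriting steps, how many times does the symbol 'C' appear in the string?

gen 0: AAC
gen 1: CAACAAAAB
gen 2: AABCAACAAAABCAACAACAACAACBB
gen 3: CAACAACBBAABCAACAAAABCAACAACAACAACBBAABCAACAAAABCAACAAAABCAACAAAABCAACAAAABCBBCBB
gen 4: AABCAACAAAABCAACAAAABCBBCBBCAACAACBBAABCAACAAAABCAACAACAAC…ACAACAACAACBBAABCAACAAAABCAACAACAACAACBBAABCBBCBBAABCBBCBB  (len 243)
gen 5: CAACAACBBAABCAACAAAABCAACAACAACAACBBAABCAACAAAABCAACAACAAC…BCBBCAACAACBBAABCBBCBBAABCBBCBBCAACAACBBAABCBBCBBAABCBBCBB  (len 729)
gen 6: AABCAACAAAABCAACAAAABCBBCBBCAACAACBBAABCAACAAAABCAACAACAAC…BCBBCAACAACBBAABCBBCBBAABCBBCBBCAACAACBBAABCBBCBBAABCBBCBB  (len 2187)

547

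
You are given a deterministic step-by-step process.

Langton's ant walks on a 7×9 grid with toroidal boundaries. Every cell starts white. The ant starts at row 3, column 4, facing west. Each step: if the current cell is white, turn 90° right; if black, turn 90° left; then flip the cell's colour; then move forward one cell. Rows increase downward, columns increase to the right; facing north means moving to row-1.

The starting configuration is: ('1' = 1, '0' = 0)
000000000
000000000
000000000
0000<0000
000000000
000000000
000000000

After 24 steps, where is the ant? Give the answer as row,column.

0) 000000000
000000000
000000000
0000<0000
000000000
000000000
000000000
1) 000000000
000000000
0000^0000
000010000
000000000
000000000
000000000
2) 000000000
000000000
00001>000
000010000
000000000
000000000
000000000
3) 000000000
000000000
000011000
00001v000
000000000
000000000
000000000
4) 000000000
000000000
000011000
0000<1000
000000000
000000000
000000000
5) 000000000
000000000
000011000
000001000
0000v0000
000000000
000000000
6) 000000000
000000000
000011000
000001000
000<10000
000000000
000000000
7) 000000000
000000000
000011000
000^01000
000110000
000000000
000000000
8) 000000000
000000000
000011000
0001>1000
000110000
000000000
000000000
9) 000000000
000000000
000011000
000111000
0001v0000
000000000
000000000
10) 000000000
000000000
000011000
000111000
00010>000
000000000
000000000
11) 000000000
000000000
000011000
000111000
000101000
00000v000
000000000
12) 000000000
000000000
000011000
000111000
000101000
0000<1000
000000000
13) 000000000
000000000
000011000
000111000
0001^1000
000011000
000000000
14) 000000000
000000000
000011000
000111000
00011>000
000011000
000000000
15) 000000000
000000000
000011000
00011^000
000110000
000011000
000000000
16) 000000000
000000000
000011000
0001<0000
000110000
000011000
000000000
17) 000000000
000000000
000011000
000100000
0001v0000
000011000
000000000
18) 000000000
000000000
000011000
000100000
00010>000
000011000
000000000
19) 000000000
000000000
000011000
000100000
000101000
00001v000
000000000
20) 000000000
000000000
000011000
000100000
000101000
000010>00
000000000
21) 000000000
000000000
000011000
000100000
000101000
000010100
000000v00
22) 000000000
000000000
000011000
000100000
000101000
000010100
00000<100
23) 000000000
000000000
000011000
000100000
000101000
00001^100
000001100
24) 000000000
000000000
000011000
000100000
000101000
000011>00
000001100

5,6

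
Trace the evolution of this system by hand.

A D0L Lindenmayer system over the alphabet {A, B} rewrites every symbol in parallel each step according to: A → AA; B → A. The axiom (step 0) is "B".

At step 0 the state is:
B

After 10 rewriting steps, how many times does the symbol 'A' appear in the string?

step 0: B
step 1: A
step 2: AA
step 3: AAAA
step 4: AAAAAAAA
step 5: AAAAAAAAAAAAAAAA
step 6: AAAAAAAAAAAAAAAAAAAAAAAAAAAAAAAA
step 7: AAAAAAAAAAAAAAAAAAAAAAAAAAAAAAAAAAAAAAAAAAAAAAAAAAAAAAAAAAAAAAAA
step 8: AAAAAAAAAAAAAAAAAAAAAAAAAAAAAAAAAAAAAAAAAAAAAAAAAAAAAAAAAA…AAAAAAAAAAAAAAAAAAAAAAAAAAAAAAAAAAAAAAAAAAAAAAAAAAAAAAAAAA  (len 128)
step 9: AAAAAAAAAAAAAAAAAAAAAAAAAAAAAAAAAAAAAAAAAAAAAAAAAAAAAAAAAA…AAAAAAAAAAAAAAAAAAAAAAAAAAAAAAAAAAAAAAAAAAAAAAAAAAAAAAAAAA  (len 256)
step 10: AAAAAAAAAAAAAAAAAAAAAAAAAAAAAAAAAAAAAAAAAAAAAAAAAAAAAAAAAA…AAAAAAAAAAAAAAAAAAAAAAAAAAAAAAAAAAAAAAAAAAAAAAAAAAAAAAAAAA  (len 512)

512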